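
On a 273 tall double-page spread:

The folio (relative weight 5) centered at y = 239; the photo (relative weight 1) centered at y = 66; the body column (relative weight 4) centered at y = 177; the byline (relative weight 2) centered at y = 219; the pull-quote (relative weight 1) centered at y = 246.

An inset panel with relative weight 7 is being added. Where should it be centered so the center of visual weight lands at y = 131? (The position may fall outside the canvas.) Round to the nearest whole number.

New total weight: (5 + 1 + 4 + 2 + 1) + 7 = 20.
Along y: (2653 + 7·y) / 20 = 131 (existing moment 5·239 + 1·66 + 4·177 + 2·219 + 1·246 = 2653) ⇒ y = (2620 − 2653) / 7 ≈ -4.71.

y ≈ -5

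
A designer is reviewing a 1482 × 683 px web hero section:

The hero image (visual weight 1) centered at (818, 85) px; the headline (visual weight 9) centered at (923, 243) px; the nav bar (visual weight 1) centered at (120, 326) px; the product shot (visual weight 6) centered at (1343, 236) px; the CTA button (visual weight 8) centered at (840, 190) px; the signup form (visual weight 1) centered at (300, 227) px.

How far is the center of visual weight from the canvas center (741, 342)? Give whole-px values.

≈ 229 px

Weights sum to 1 + 9 + 1 + 6 + 8 + 1 = 26.
Σw·x = 24323; x̄ = 24323/26 ≈ 935.50.
y: moment 5761 / weight 26 ≈ 221.58
Relative to (741, 342): Δ = (194.50, -120.42); |Δ| = √(194.50² + -120.42²) ≈ 228.76.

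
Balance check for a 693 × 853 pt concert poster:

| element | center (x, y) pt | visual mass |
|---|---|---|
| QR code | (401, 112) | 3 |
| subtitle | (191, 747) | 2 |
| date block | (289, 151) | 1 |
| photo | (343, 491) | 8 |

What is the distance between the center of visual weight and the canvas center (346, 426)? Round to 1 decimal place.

≈ 16.6 pt

Total weight = 3 + 2 + 1 + 8 = 14.
x: (3·401 + 2·191 + 1·289 + 8·343) / 14 = 4618 / 14 ≈ 329.86
y: (3·112 + 2·747 + 1·151 + 8·491) / 14 = 5909 / 14 ≈ 422.07
From (346, 426): dx = -16.14, dy = -3.93, so the distance is √(dx²+dy²) ≈ 16.61.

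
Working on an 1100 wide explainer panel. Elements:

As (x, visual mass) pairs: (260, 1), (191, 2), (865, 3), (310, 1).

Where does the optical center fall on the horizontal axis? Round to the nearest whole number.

Total weight = 1 + 2 + 3 + 1 = 7.
Σw·x = 1·260 + 2·191 + 3·865 + 1·310 = 3547, so x̄ = 3547/7 ≈ 506.71.

x ≈ 507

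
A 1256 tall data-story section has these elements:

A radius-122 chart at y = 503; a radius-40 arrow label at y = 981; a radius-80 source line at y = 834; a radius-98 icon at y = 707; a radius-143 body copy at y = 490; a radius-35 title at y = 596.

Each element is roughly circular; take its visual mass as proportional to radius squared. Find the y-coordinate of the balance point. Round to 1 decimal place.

y ≈ 589.6

r² weights: chart 122² = 14884, arrow label 40² = 1600, source line 80² = 6400, icon 98² = 9604, body copy 143² = 20449, title 35² = 1225. Total = 54162.
Σw·y = 31933990; ȳ = 31933990/54162 ≈ 589.60.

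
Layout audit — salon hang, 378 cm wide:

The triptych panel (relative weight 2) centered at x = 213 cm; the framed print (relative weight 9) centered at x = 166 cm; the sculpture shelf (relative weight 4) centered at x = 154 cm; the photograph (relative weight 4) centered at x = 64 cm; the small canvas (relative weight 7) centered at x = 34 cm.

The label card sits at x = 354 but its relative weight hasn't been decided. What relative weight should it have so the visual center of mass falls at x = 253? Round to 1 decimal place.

Known weights sum to 2 + 9 + 4 + 4 + 7 = 26; their moment is 2·213 + 9·166 + 4·154 + 4·64 + 7·34 = 3030.
Set Σw·x/Σw = 253: (3030 + 354w) = 253·(26 + w).
So w = (253·26 − 3030)/(354 − 253) = 3548/101 ≈ 35.13.

w ≈ 35.1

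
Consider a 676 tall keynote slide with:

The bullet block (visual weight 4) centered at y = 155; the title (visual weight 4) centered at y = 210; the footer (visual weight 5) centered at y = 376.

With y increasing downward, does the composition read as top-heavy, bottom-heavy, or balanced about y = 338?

top-heavy

Σw = 4 + 4 + 5 = 13.
y: (4·155 + 4·210 + 5·376) / 13 = 3340 / 13 ≈ 256.92
256.9 vs midline 338 → top-heavy.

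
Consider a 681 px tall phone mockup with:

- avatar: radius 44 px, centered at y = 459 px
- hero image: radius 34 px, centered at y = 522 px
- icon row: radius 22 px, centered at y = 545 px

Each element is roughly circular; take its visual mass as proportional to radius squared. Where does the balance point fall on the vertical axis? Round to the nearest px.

Weights ∝ r²: avatar 44² = 1936, hero image 34² = 1156, icon row 22² = 484; Σw = 3576.
y-moment: 1936·459 + 1156·522 + 484·545 = 1755836; centroid 1755836/3576 ≈ 491.01.

y ≈ 491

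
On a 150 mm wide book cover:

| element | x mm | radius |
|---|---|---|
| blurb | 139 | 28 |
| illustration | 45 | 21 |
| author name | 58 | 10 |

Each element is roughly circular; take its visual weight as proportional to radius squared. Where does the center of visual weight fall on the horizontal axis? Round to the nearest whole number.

r² weights: blurb 28² = 784, illustration 21² = 441, author name 10² = 100. Total = 1325.
x-moment: 784·139 + 441·45 + 100·58 = 134621; centroid 134621/1325 ≈ 101.60.

x ≈ 102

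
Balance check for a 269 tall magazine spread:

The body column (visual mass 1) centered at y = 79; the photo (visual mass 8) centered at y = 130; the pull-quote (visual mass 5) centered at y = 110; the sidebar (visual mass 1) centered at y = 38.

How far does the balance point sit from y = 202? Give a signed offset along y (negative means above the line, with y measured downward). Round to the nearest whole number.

≈ -88

Σw = 1 + 8 + 5 + 1 = 15.
y-moment: 1·79 + 8·130 + 5·110 + 1·38 = 1707; centroid 1707/15 ≈ 113.80.
Difference: 113.80 − 202 ≈ -88.20.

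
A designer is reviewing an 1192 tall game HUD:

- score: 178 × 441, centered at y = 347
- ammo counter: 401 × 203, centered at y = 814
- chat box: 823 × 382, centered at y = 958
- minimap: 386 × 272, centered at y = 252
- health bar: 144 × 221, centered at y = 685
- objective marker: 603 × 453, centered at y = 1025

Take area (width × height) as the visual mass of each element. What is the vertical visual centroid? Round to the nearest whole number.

y ≈ 818

Taking area as weight: score 178·441 = 78498, ammo counter 401·203 = 81403, chat box 823·382 = 314386, minimap 386·272 = 104992, health bar 144·221 = 31824, objective marker 603·453 = 273159. Sum 884262.
Σw·y = 78498·347 + 81403·814 + 314386·958 + 104992·252 + 31824·685 + 273159·1025 = 722928035, so ȳ = 722928035/884262 ≈ 817.55.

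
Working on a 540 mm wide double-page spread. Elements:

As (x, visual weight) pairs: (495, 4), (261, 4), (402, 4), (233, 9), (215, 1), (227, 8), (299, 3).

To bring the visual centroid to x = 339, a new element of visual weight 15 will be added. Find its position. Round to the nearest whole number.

New total weight: (4 + 4 + 4 + 9 + 1 + 8 + 3) + 15 = 48.
Along x: (9657 + 15·x) / 48 = 339 (existing moment 4·495 + 4·261 + 4·402 + 9·233 + 1·215 + 8·227 + 3·299 = 9657) ⇒ x = (16272 − 9657) / 15 ≈ 441.00.

x ≈ 441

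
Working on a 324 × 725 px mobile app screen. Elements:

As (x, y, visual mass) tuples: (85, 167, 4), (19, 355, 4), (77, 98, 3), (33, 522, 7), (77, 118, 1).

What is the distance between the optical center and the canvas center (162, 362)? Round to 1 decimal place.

≈ 118.1 px

Total weight = 4 + 4 + 3 + 7 + 1 = 19.
x: (4·85 + 4·19 + 3·77 + 7·33 + 1·77) / 19 = 955 / 19 ≈ 50.26
y: (4·167 + 4·355 + 3·98 + 7·522 + 1·118) / 19 = 6154 / 19 ≈ 323.89
Offset from (162, 362): Δx ≈ -111.74, Δy ≈ -38.11; distance = √(Δx² + Δy²) ≈ 118.06.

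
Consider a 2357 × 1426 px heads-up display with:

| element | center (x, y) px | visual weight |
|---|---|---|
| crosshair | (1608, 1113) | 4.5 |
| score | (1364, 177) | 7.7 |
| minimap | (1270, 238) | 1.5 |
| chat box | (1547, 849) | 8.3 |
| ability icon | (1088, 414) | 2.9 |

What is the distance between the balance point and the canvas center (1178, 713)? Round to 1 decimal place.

Total weight = 4.5 + 7.7 + 1.5 + 8.3 + 2.9 = 24.9.
x: (4.5·1608 + 7.7·1364 + 1.5·1270 + 8.3·1547 + 2.9·1088) / 24.9 = 35639.1 / 24.9 ≈ 1431.29
y: (4.5·1113 + 7.7·177 + 1.5·238 + 8.3·849 + 2.9·414) / 24.9 = 14975.7 / 24.9 ≈ 601.43
Relative to (1178, 713): Δ = (253.29, -111.57); |Δ| = √(253.29² + -111.57²) ≈ 276.77.

≈ 276.8 px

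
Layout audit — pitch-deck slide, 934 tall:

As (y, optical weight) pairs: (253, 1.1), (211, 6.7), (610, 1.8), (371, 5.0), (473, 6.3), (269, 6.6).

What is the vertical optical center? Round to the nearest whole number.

Σw = 1.1 + 6.7 + 1.8 + 5.0 + 6.3 + 6.6 = 27.5.
y-moment: 1.1·253 + 6.7·211 + 1.8·610 + 5.0·371 + 6.3·473 + 6.6·269 = 9400.3; centroid 9400.3/27.5 ≈ 341.83.

y ≈ 342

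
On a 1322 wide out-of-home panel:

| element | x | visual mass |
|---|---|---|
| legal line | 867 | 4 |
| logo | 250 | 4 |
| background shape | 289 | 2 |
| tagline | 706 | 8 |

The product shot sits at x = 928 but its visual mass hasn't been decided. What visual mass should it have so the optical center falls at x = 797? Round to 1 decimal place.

w ≈ 27.9

Known weights sum to 4 + 4 + 2 + 8 = 18; their moment is 4·867 + 4·250 + 2·289 + 8·706 = 10694.
Balance at x = 797 requires (10694 + w·928) / (18 + w) = 797.
Rearranging, w·(928 − 797) = 797·18 − 10694 = 3652, so w ≈ 3652/131 = 27.88.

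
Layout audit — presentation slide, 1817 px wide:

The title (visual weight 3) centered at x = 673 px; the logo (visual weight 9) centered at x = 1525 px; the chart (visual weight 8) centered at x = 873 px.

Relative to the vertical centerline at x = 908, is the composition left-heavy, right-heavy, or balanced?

Σw = 3 + 9 + 8 = 20.
x: (3·673 + 9·1525 + 8·873) / 20 = 22728 / 20 ≈ 1136.40
1136.4 lies right of the midline 908, so the layout is right-heavy.

right-heavy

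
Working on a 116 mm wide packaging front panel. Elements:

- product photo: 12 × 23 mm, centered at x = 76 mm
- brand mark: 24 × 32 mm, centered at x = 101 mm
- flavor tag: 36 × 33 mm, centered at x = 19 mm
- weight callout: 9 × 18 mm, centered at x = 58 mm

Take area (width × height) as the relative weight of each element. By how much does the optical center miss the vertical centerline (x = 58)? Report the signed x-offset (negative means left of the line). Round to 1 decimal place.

Areas: product photo 12·23 = 276, brand mark 24·32 = 768, flavor tag 36·33 = 1188, weight callout 9·18 = 162. Total weight = 2394.
x-moment: 276·76 + 768·101 + 1188·19 + 162·58 = 130512; centroid 130512/2394 ≈ 54.52.
Against x = 58, that's 54.52 − 58 = -3.48.

≈ -3.5 mm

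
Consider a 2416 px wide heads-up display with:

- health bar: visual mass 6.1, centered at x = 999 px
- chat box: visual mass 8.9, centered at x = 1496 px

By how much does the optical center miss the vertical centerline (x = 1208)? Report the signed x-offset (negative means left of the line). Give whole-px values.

≈ 86 px

Total weight = 6.1 + 8.9 = 15.0.
x-moment: 6.1·999 + 8.9·1496 = 19408.3; centroid 19408.3/15.0 ≈ 1293.89.
Difference: 1293.89 − 1208 ≈ 85.89.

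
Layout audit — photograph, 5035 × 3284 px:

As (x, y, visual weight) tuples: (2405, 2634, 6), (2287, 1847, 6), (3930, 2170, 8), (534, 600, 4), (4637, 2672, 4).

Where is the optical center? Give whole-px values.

(2867, 2048)

Σw = 6 + 6 + 8 + 4 + 4 = 28.
x: (6·2405 + 6·2287 + 8·3930 + 4·534 + 4·4637) / 28 = 80276 / 28 ≈ 2867.00
y: (6·2634 + 6·1847 + 8·2170 + 4·600 + 4·2672) / 28 = 57334 / 28 ≈ 2047.64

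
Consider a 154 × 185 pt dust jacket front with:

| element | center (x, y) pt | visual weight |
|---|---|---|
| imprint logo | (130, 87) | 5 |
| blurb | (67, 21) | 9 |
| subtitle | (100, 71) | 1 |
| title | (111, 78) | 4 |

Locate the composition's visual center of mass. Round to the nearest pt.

Total weight = 5 + 9 + 1 + 4 = 19.
x: (5·130 + 9·67 + 1·100 + 4·111) / 19 = 1797 / 19 ≈ 94.58
y: (5·87 + 9·21 + 1·71 + 4·78) / 19 = 1007 / 19 ≈ 53.00

(95, 53)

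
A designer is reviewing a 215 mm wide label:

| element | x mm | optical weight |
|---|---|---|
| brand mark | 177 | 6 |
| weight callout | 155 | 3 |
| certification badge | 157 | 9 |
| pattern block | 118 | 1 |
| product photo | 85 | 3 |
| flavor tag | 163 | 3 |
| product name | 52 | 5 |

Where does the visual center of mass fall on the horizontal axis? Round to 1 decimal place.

Total weight = 6 + 3 + 9 + 1 + 3 + 3 + 5 = 30.
Σw·x = 6·177 + 3·155 + 9·157 + 1·118 + 3·85 + 3·163 + 5·52 = 4062, so x̄ = 4062/30 ≈ 135.40.

x ≈ 135.4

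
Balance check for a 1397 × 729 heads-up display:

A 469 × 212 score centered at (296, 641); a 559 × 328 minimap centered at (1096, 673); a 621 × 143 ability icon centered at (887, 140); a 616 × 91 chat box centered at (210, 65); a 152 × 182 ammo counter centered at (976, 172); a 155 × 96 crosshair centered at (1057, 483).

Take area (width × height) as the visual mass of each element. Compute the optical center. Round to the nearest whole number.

Areas: score 469·212 = 99428, minimap 559·328 = 183352, ability icon 621·143 = 88803, chat box 616·91 = 56056, ammo counter 152·182 = 27664, crosshair 155·96 = 14880. Total weight = 470183.
Σw·x = 363652725; x̄ = 363652725/470183 ≈ 773.43.
y: moment 215150552 / weight 470183 ≈ 457.59

(773, 458)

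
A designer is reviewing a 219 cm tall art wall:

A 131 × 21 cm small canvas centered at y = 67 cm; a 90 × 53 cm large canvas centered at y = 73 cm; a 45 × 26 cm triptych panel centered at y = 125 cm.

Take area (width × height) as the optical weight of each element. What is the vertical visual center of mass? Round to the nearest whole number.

Taking area as weight: small canvas 131·21 = 2751, large canvas 90·53 = 4770, triptych panel 45·26 = 1170. Sum 8691.
Σw·y = 2751·67 + 4770·73 + 1170·125 = 678777, so ȳ = 678777/8691 ≈ 78.10.

y ≈ 78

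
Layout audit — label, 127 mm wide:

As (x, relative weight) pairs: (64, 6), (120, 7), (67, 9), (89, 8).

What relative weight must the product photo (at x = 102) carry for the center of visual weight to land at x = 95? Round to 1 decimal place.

w ≈ 44.4

Fixed elements: Σw = 6 + 7 + 9 + 8 = 30, Σw·x = 6·64 + 7·120 + 9·67 + 8·89 = 2539.
Balance at x = 95 requires (2539 + w·102) / (30 + w) = 95.
So w = (95·30 − 2539)/(102 − 95) = 311/7 ≈ 44.43.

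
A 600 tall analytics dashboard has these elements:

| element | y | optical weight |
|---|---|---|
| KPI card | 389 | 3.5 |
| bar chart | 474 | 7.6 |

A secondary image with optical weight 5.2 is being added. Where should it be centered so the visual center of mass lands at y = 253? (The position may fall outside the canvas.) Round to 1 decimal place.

y ≈ -161.5

New total weight: (3.5 + 7.6) + 5.2 = 16.3.
y: need Σw·y = 16.3·253 = 4123.9. Existing = 3.5·389 + 7.6·474 = 4963.9. Remainder -840.0 / 5.2 ≈ -161.54.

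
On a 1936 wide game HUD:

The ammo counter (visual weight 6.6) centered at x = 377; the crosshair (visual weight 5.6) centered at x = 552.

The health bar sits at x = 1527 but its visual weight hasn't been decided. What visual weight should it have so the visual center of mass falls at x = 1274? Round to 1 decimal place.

Existing Σw = 12.2 (6.6 + 5.6); existing moment 6.6·377 + 5.6·552 = 5579.4.
For the centroid to hit 1274: (5579.4 + w·1527) / (12.2 + w) = 1274.
Rearranging, w·(1527 − 1274) = 1274·12.2 − 5579.4 = 9963.4, so w ≈ 9963.4/253 = 39.38.

w ≈ 39.4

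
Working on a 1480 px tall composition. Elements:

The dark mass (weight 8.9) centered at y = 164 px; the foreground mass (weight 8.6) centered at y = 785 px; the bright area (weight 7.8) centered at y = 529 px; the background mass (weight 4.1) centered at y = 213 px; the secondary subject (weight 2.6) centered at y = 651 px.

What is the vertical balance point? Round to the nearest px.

y ≈ 466

Weights sum to 8.9 + 8.6 + 7.8 + 4.1 + 2.6 = 32.0.
y-moment: 8.9·164 + 8.6·785 + 7.8·529 + 4.1·213 + 2.6·651 = 14902.7; centroid 14902.7/32.0 ≈ 465.71.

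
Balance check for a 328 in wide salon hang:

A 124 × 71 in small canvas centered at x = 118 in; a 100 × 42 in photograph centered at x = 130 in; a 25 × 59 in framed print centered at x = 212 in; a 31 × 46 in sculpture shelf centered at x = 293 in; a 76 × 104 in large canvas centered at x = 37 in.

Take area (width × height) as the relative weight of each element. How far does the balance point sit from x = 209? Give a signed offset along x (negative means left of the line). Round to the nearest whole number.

Taking area as weight: small canvas 124·71 = 8804, photograph 100·42 = 4200, framed print 25·59 = 1475, sculpture shelf 31·46 = 1426, large canvas 76·104 = 7904. Sum 23809.
x: (8804·118 + 4200·130 + 1475·212 + 1426·293 + 7904·37) / 23809 = 2607838 / 23809 ≈ 109.53
Offset from x = 209: 109.53 − 209 ≈ -99.47.

≈ -99 in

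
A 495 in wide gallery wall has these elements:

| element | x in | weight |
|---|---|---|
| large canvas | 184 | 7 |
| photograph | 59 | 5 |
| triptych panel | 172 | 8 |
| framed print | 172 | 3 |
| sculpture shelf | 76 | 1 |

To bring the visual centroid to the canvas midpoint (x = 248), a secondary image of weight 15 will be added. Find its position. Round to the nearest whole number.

x ≈ 408

New total weight: (7 + 5 + 8 + 3 + 1) + 15 = 39.
Along x: (3551 + 15·x) / 39 = 248 (existing moment 7·184 + 5·59 + 8·172 + 3·172 + 1·76 = 3551) ⇒ x = (9672 − 3551) / 15 ≈ 408.07.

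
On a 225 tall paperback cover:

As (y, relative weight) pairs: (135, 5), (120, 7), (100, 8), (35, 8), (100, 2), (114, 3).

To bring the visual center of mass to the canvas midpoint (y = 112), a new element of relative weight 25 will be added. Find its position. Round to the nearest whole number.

y ≈ 134

New total weight: (5 + 7 + 8 + 8 + 2 + 3) + 25 = 58.
Along y: (3137 + 25·y) / 58 = 112 (existing moment 5·135 + 7·120 + 8·100 + 8·35 + 2·100 + 3·114 = 3137) ⇒ y = (6496 − 3137) / 25 ≈ 134.36.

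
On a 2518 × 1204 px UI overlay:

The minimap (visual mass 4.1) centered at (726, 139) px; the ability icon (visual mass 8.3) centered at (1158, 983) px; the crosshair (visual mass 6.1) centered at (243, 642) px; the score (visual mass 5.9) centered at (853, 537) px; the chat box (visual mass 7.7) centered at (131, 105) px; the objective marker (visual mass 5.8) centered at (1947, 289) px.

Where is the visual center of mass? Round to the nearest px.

(829, 483)

Total weight = 4.1 + 8.3 + 6.1 + 5.9 + 7.7 + 5.8 = 37.9.
x-moment: 4.1·726 + 8.3·1158 + 6.1·243 + 5.9·853 + 7.7·131 + 5.8·1947 = 31404.3; centroid 31404.3/37.9 ≈ 828.61.
y-moment: 4.1·139 + 8.3·983 + 6.1·642 + 5.9·537 + 7.7·105 + 5.8·289 = 18298.0; centroid 18298.0/37.9 ≈ 482.80.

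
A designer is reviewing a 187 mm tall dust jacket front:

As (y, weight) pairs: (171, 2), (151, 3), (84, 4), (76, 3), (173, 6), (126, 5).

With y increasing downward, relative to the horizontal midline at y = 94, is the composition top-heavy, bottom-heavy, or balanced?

Σw = 2 + 3 + 4 + 3 + 6 + 5 = 23.
Σw·y = 3027; ȳ = 3027/23 ≈ 131.61.
131.6 vs midline 94 → bottom-heavy.

bottom-heavy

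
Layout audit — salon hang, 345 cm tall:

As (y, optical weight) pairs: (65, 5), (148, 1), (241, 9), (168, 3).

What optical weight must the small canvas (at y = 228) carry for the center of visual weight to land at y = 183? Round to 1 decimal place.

w ≈ 3.3

Known weights sum to 5 + 1 + 9 + 3 = 18; their moment is 5·65 + 1·148 + 9·241 + 3·168 = 3146.
Set Σw·y/Σw = 183: (3146 + 228w) = 183·(18 + w).
So w = (183·18 − 3146)/(228 − 183) = 148/45 ≈ 3.29.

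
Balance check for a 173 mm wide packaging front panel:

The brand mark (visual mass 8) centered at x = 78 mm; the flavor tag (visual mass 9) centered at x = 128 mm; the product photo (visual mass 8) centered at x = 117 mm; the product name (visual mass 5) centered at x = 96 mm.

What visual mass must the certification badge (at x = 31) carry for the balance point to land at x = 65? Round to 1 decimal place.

Fixed elements: Σw = 8 + 9 + 8 + 5 = 30, Σw·x = 8·78 + 9·128 + 8·117 + 5·96 = 3192.
For the centroid to hit 65: (3192 + w·31) / (30 + w) = 65.
Solving: w = (65·30 − 3192) / (31 − 65) = -1242 / -34 ≈ 36.53.

w ≈ 36.5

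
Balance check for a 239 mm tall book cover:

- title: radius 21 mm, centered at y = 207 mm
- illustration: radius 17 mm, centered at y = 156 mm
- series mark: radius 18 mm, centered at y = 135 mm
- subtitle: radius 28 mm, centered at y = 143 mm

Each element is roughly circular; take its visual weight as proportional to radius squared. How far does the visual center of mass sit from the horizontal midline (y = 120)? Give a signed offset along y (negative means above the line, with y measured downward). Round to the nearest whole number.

r² weights: title 21² = 441, illustration 17² = 289, series mark 18² = 324, subtitle 28² = 784. Total = 1838.
Σw·y = 441·207 + 289·156 + 324·135 + 784·143 = 292223, so ȳ = 292223/1838 ≈ 158.99.
Difference: 158.99 − 120 ≈ 38.99.

≈ 39 mm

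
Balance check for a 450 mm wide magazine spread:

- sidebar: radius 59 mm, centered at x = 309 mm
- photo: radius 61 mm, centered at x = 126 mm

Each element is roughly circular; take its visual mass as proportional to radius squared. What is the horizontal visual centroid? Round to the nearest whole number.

x ≈ 214

Weights ∝ r²: sidebar 59² = 3481, photo 61² = 3721; Σw = 7202.
x-moment: 3481·309 + 3721·126 = 1544475; centroid 1544475/7202 ≈ 214.45.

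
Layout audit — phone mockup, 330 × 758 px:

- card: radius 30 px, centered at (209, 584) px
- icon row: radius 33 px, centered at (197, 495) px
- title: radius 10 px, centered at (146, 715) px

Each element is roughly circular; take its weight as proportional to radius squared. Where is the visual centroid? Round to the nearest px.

(200, 544)

r² weights: card 30² = 900, icon row 33² = 1089, title 10² = 100. Total = 2089.
x: (900·209 + 1089·197 + 100·146) / 2089 = 417233 / 2089 ≈ 199.73
y: (900·584 + 1089·495 + 100·715) / 2089 = 1136155 / 2089 ≈ 543.88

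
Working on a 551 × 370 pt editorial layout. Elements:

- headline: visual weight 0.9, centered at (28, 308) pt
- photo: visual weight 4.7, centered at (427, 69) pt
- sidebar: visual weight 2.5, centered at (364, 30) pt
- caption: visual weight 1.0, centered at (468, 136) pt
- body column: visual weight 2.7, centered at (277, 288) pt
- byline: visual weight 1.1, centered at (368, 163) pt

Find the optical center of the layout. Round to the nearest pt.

(354, 137)

Weights sum to 0.9 + 4.7 + 2.5 + 1.0 + 2.7 + 1.1 = 12.9.
x-moment: 0.9·28 + 4.7·427 + 2.5·364 + 1.0·468 + 2.7·277 + 1.1·368 = 4562.8; centroid 4562.8/12.9 ≈ 353.71.
y-moment: 0.9·308 + 4.7·69 + 2.5·30 + 1.0·136 + 2.7·288 + 1.1·163 = 1769.4; centroid 1769.4/12.9 ≈ 137.16.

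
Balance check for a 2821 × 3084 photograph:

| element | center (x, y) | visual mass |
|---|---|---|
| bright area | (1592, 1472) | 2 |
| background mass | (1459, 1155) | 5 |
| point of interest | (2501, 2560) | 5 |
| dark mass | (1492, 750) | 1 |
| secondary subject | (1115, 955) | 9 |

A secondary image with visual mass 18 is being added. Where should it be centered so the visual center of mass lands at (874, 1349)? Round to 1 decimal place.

With the secondary image, Σw becomes 2 + 5 + 5 + 1 + 9 + 18 = 40.
Along x: (34511 + 18·x) / 40 = 874 (existing moment 2·1592 + 5·1459 + 5·2501 + 1·1492 + 9·1115 = 34511) ⇒ x = (34960 − 34511) / 18 ≈ 24.94.
Along y: (30864 + 18·y) / 40 = 1349 (existing moment 2·1472 + 5·1155 + 5·2560 + 1·750 + 9·955 = 30864) ⇒ y = (53960 − 30864) / 18 ≈ 1283.11.

(24.9, 1283.1)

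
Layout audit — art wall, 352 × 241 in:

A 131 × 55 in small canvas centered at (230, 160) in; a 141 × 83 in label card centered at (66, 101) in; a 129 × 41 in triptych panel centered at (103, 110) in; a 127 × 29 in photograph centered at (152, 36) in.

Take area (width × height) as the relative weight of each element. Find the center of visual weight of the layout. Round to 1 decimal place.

(126.8, 109.4)

Areas → weights: small canvas 131·55 = 7205, label card 141·83 = 11703, triptych panel 129·41 = 5289, photograph 127·29 = 3683; Σw = 27880.
Σw·x = 7205·230 + 11703·66 + 5289·103 + 3683·152 = 3534131, so x̄ = 3534131/27880 ≈ 126.76.
Σw·y = 7205·160 + 11703·101 + 5289·110 + 3683·36 = 3049181, so ȳ = 3049181/27880 ≈ 109.37.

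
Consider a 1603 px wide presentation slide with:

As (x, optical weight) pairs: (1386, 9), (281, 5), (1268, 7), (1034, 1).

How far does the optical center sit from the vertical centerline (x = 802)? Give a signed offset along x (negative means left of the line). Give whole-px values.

Weights sum to 9 + 5 + 7 + 1 = 22.
x-moment: 9·1386 + 5·281 + 7·1268 + 1·1034 = 23789; centroid 23789/22 ≈ 1081.32.
Difference: 1081.32 − 802 ≈ 279.32.

≈ 279 px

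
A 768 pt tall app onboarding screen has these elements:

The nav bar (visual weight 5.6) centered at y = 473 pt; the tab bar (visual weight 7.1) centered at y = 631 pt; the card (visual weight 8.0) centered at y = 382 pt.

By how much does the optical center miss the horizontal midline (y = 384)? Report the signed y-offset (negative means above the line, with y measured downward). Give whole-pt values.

≈ 108 pt

Weights sum to 5.6 + 7.1 + 8.0 = 20.7.
Σw·y = 5.6·473 + 7.1·631 + 8.0·382 = 10184.9, so ȳ = 10184.9/20.7 ≈ 492.02.
Difference: 492.02 − 384 ≈ 108.02.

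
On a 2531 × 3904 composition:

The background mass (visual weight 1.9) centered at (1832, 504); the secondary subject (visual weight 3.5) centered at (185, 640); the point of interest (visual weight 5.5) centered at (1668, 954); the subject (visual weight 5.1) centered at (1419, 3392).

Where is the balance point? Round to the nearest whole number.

(1284, 1609)

Weights sum to 1.9 + 3.5 + 5.5 + 5.1 = 16.0.
x-moment: 1.9·1832 + 3.5·185 + 5.5·1668 + 5.1·1419 = 20539.2; centroid 20539.2/16.0 ≈ 1283.70.
y-moment: 1.9·504 + 3.5·640 + 5.5·954 + 5.1·3392 = 25743.8; centroid 25743.8/16.0 ≈ 1608.99.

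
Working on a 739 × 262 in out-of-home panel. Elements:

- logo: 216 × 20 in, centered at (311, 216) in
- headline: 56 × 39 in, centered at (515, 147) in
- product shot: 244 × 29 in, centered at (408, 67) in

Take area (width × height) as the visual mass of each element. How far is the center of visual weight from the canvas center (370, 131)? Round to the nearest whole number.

Taking area as weight: logo 216·20 = 4320, headline 56·39 = 2184, product shot 244·29 = 7076. Sum 13580.
x: (4320·311 + 2184·515 + 7076·408) / 13580 = 5355288 / 13580 ≈ 394.35
y: (4320·216 + 2184·147 + 7076·67) / 13580 = 1728260 / 13580 ≈ 127.27
From (370, 131): dx = 24.35, dy = -3.73, so the distance is √(dx²+dy²) ≈ 24.64.

≈ 25 in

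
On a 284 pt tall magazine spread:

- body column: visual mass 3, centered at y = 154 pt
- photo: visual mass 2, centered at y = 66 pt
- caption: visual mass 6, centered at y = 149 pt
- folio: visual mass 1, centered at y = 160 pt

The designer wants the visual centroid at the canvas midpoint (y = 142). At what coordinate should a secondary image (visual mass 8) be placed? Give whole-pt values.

With the secondary image, Σw becomes 3 + 2 + 6 + 1 + 8 = 20.
y: need Σw·y = 20·142 = 2840. Existing = 3·154 + 2·66 + 6·149 + 1·160 = 1648. Remainder 1192 / 8 ≈ 149.00.

y ≈ 149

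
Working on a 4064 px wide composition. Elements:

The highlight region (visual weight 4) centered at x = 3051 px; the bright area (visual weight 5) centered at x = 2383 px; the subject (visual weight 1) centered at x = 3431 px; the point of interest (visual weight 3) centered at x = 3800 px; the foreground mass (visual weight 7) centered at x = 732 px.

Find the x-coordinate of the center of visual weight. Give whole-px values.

Total weight = 4 + 5 + 1 + 3 + 7 = 20.
x-moment: 4·3051 + 5·2383 + 1·3431 + 3·3800 + 7·732 = 44074; centroid 44074/20 ≈ 2203.70.

x ≈ 2204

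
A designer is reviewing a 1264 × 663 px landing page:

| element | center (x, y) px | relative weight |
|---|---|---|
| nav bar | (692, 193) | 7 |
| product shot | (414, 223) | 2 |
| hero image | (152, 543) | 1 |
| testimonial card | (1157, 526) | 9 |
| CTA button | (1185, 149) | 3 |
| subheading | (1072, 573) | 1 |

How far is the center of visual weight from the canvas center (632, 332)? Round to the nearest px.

≈ 276 px

Total weight = 7 + 2 + 1 + 9 + 3 + 1 = 23.
x: moment 20864 / weight 23 ≈ 907.13
y: moment 8094 / weight 23 ≈ 351.91
From (632, 332): dx = 275.13, dy = 19.91, so the distance is √(dx²+dy²) ≈ 275.85.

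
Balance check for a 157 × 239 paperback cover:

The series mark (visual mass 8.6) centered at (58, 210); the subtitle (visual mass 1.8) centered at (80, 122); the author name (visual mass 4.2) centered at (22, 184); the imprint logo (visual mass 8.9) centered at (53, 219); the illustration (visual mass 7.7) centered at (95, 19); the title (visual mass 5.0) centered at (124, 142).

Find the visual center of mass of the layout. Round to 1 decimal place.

(70.7, 154.8)

Σw = 8.6 + 1.8 + 4.2 + 8.9 + 7.7 + 5.0 = 36.2.
x: (8.6·58 + 1.8·80 + 4.2·22 + 8.9·53 + 7.7·95 + 5.0·124) / 36.2 = 2558.4 / 36.2 ≈ 70.67
y: (8.6·210 + 1.8·122 + 4.2·184 + 8.9·219 + 7.7·19 + 5.0·142) / 36.2 = 5603.8 / 36.2 ≈ 154.80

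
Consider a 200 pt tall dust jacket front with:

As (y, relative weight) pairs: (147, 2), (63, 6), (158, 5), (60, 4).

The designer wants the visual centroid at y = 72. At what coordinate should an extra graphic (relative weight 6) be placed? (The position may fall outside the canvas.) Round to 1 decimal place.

y ≈ -7.7

New total weight: (2 + 6 + 5 + 4) + 6 = 23.
Along y: (1702 + 6·y) / 23 = 72 (existing moment 2·147 + 6·63 + 5·158 + 4·60 = 1702) ⇒ y = (1656 − 1702) / 6 ≈ -7.67.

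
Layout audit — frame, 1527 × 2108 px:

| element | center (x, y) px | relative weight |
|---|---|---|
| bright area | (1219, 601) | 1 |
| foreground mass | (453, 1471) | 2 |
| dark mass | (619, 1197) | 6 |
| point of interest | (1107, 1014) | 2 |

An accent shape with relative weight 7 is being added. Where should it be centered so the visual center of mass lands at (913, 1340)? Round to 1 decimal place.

New total weight: (1 + 2 + 6 + 2) + 7 = 18.
x: need Σw·x = 18·913 = 16434. Existing = 1·1219 + 2·453 + 6·619 + 2·1107 = 8053. Remainder 8381 / 7 ≈ 1197.29.
y: need Σw·y = 18·1340 = 24120. Existing = 1·601 + 2·1471 + 6·1197 + 2·1014 = 12753. Remainder 11367 / 7 ≈ 1623.86.

(1197.3, 1623.9)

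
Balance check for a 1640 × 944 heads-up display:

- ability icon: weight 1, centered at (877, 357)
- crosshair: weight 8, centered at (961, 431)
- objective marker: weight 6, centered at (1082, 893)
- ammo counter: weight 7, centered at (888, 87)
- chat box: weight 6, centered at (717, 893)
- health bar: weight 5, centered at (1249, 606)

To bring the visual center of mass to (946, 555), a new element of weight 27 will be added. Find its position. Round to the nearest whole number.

(924, 561)

With the new element, Σw becomes 1 + 8 + 6 + 7 + 6 + 5 + 27 = 60.
x: need Σw·x = 60·946 = 56760. Existing = 1·877 + 8·961 + 6·1082 + 7·888 + 6·717 + 5·1249 = 31820. Remainder 24940 / 27 ≈ 923.70.
y: need Σw·y = 60·555 = 33300. Existing = 1·357 + 8·431 + 6·893 + 7·87 + 6·893 + 5·606 = 18160. Remainder 15140 / 27 ≈ 560.74.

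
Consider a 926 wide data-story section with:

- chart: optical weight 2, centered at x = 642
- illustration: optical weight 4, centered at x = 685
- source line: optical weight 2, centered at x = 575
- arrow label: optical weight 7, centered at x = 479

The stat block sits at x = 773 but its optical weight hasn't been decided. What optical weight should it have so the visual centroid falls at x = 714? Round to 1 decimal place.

Known weights sum to 2 + 4 + 2 + 7 = 15; their moment is 2·642 + 4·685 + 2·575 + 7·479 = 8527.
For the centroid to hit 714: (8527 + w·773) / (15 + w) = 714.
Rearranging, w·(773 − 714) = 714·15 − 8527 = 2183, so w ≈ 2183/59 = 37.00.

w ≈ 37.0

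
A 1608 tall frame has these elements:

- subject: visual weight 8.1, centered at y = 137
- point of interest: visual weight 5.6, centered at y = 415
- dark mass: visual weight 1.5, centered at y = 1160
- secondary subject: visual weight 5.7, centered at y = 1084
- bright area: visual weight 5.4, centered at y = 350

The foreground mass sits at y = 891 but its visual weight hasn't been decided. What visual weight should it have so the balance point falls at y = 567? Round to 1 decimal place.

w ≈ 5.2

Fixed elements: Σw = 8.1 + 5.6 + 1.5 + 5.7 + 5.4 = 26.3, Σw·y = 8.1·137 + 5.6·415 + 1.5·1160 + 5.7·1084 + 5.4·350 = 13242.5.
Set Σw·y/Σw = 567: (13242.5 + 891w) = 567·(26.3 + w).
Solving: w = (567·26.3 − 13242.5) / (891 − 567) = 1669.6 / 324 ≈ 5.15.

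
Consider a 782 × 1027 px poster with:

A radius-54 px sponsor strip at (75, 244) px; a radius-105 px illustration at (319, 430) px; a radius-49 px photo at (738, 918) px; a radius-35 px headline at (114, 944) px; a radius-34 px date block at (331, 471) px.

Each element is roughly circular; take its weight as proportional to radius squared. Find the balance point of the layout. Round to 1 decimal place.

Weights ∝ r²: sponsor strip 54² = 2916, illustration 105² = 11025, photo 49² = 2401, headline 35² = 1225, date block 34² = 1156; Σw = 18723.
x-moment: 2916·75 + 11025·319 + 2401·738 + 1225·114 + 1156·331 = 6029899; centroid 6029899/18723 ≈ 322.06.
y-moment: 2916·244 + 11025·430 + 2401·918 + 1225·944 + 1156·471 = 9357248; centroid 9357248/18723 ≈ 499.77.

(322.1, 499.8)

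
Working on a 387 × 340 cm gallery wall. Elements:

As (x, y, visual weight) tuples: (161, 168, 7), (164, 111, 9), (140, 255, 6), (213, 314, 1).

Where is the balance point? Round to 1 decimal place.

(159.0, 174.7)

Total weight = 7 + 9 + 6 + 1 = 23.
x-moment: 7·161 + 9·164 + 6·140 + 1·213 = 3656; centroid 3656/23 ≈ 158.96.
y-moment: 7·168 + 9·111 + 6·255 + 1·314 = 4019; centroid 4019/23 ≈ 174.74.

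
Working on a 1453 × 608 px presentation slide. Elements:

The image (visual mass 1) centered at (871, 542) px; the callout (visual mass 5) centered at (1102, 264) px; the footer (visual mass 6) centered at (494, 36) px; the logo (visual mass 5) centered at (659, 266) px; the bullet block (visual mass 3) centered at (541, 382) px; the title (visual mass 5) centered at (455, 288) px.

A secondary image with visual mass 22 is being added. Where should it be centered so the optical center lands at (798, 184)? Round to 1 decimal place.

With the secondary image, Σw becomes 1 + 5 + 6 + 5 + 3 + 5 + 22 = 47.
x: target moment 47×798 = 37506; current 1·871 + 5·1102 + 6·494 + 5·659 + 3·541 + 5·455 = 16538; the secondary image supplies 20968, so x = 20968/22 ≈ 953.09.
y: target moment 47×184 = 8648; current 1·542 + 5·264 + 6·36 + 5·266 + 3·382 + 5·288 = 5994; the secondary image supplies 2654, so y = 2654/22 ≈ 120.64.

(953.1, 120.6)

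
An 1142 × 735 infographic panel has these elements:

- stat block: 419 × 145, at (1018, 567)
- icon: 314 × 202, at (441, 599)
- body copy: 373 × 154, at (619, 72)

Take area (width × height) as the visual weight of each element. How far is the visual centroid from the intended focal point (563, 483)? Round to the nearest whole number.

Areas → weights: stat block 419·145 = 60755, icon 314·202 = 63428, body copy 373·154 = 57442; Σw = 181625.
x: (60755·1018 + 63428·441 + 57442·619) / 181625 = 125376936 / 181625 ≈ 690.31
y: (60755·567 + 63428·599 + 57442·72) / 181625 = 76577281 / 181625 ≈ 421.62
Relative to (563, 483): Δ = (127.31, -61.38); |Δ| = √(127.31² + -61.38²) ≈ 141.33.

≈ 141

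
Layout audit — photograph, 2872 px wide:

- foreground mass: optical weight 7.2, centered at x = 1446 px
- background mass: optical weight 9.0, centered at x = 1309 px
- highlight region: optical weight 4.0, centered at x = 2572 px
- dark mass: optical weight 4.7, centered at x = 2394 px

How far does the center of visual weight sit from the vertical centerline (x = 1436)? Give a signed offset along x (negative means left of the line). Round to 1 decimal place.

Total weight = 7.2 + 9.0 + 4.0 + 4.7 = 24.9.
x: (7.2·1446 + 9.0·1309 + 4.0·2572 + 4.7·2394) / 24.9 = 43732.0 / 24.9 ≈ 1756.31
Difference: 1756.31 − 1436 ≈ 320.31.

≈ 320.3 px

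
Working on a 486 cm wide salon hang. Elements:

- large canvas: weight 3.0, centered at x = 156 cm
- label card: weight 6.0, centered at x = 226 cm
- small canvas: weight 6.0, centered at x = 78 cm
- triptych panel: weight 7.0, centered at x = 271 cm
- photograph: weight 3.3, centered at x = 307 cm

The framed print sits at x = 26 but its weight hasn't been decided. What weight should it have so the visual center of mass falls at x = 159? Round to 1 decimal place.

Fixed elements: Σw = 3.0 + 6.0 + 6.0 + 7.0 + 3.3 = 25.3, Σw·x = 3.0·156 + 6.0·226 + 6.0·78 + 7.0·271 + 3.3·307 = 5202.1.
For the centroid to hit 159: (5202.1 + w·26) / (25.3 + w) = 159.
Rearranging, w·(26 − 159) = 159·25.3 − 5202.1 = -1179.4, so w ≈ -1179.4/-133 = 8.87.

w ≈ 8.9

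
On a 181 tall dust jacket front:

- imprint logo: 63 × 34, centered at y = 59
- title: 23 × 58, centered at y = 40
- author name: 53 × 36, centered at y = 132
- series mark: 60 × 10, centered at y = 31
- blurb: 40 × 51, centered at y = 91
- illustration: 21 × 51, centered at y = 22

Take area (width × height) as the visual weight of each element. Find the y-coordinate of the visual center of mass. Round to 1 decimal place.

Areas → weights: imprint logo 63·34 = 2142, title 23·58 = 1334, author name 53·36 = 1908, series mark 60·10 = 600, blurb 40·51 = 2040, illustration 21·51 = 1071; Σw = 9095.
y: (2142·59 + 1334·40 + 1908·132 + 600·31 + 2040·91 + 1071·22) / 9095 = 659396 / 9095 ≈ 72.50

y ≈ 72.5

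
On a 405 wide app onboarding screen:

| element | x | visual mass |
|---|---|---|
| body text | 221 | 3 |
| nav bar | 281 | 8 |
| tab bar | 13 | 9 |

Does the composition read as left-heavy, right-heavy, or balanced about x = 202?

left-heavy

Weights sum to 3 + 8 + 9 = 20.
x: (3·221 + 8·281 + 9·13) / 20 = 3028 / 20 ≈ 151.40
Since 151.4 is left of 202, the composition reads left-heavy.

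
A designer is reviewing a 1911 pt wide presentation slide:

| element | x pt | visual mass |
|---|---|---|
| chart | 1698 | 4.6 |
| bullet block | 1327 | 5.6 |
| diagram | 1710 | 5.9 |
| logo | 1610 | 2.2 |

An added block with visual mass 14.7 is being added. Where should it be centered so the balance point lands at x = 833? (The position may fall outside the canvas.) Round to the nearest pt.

x ≈ -94

New total weight: (4.6 + 5.6 + 5.9 + 2.2) + 14.7 = 33.0.
Along x: (28873.0 + 14.7·x) / 33.0 = 833 (existing moment 4.6·1698 + 5.6·1327 + 5.9·1710 + 2.2·1610 = 28873.0) ⇒ x = (27489.0 − 28873.0) / 14.7 ≈ -94.15.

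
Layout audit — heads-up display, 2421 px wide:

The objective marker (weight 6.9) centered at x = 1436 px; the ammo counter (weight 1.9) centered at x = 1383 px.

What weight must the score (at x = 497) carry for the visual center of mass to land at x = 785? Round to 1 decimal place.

Existing Σw = 8.8 (6.9 + 1.9); existing moment 6.9·1436 + 1.9·1383 = 12536.1.
Balance at x = 785 requires (12536.1 + w·497) / (8.8 + w) = 785.
Rearranging, w·(497 − 785) = 785·8.8 − 12536.1 = -5628.1, so w ≈ -5628.1/-288 = 19.54.

w ≈ 19.5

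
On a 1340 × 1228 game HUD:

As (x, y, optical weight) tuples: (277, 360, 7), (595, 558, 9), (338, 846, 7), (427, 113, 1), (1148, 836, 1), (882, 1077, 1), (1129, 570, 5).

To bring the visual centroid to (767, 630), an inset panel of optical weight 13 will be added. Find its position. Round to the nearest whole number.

With the inset panel, Σw becomes 7 + 9 + 7 + 1 + 1 + 1 + 5 + 13 = 44.
x: need Σw·x = 44·767 = 33748. Existing = 7·277 + 9·595 + 7·338 + 1·427 + 1·1148 + 1·882 + 5·1129 = 17762. Remainder 15986 / 13 ≈ 1229.69.
y: need Σw·y = 44·630 = 27720. Existing = 7·360 + 9·558 + 7·846 + 1·113 + 1·836 + 1·1077 + 5·570 = 18340. Remainder 9380 / 13 ≈ 721.54.

(1230, 722)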